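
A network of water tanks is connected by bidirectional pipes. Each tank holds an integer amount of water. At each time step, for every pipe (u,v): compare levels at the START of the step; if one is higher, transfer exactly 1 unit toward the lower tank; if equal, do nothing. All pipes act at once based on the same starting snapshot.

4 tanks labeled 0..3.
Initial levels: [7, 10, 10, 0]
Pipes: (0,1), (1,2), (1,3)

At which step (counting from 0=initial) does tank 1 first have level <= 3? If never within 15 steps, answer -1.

Answer: -1

Derivation:
Step 1: flows [1->0,1=2,1->3] -> levels [8 8 10 1]
Step 2: flows [0=1,2->1,1->3] -> levels [8 8 9 2]
Step 3: flows [0=1,2->1,1->3] -> levels [8 8 8 3]
Step 4: flows [0=1,1=2,1->3] -> levels [8 7 8 4]
Step 5: flows [0->1,2->1,1->3] -> levels [7 8 7 5]
Step 6: flows [1->0,1->2,1->3] -> levels [8 5 8 6]
Step 7: flows [0->1,2->1,3->1] -> levels [7 8 7 5]
  -> period-2 cycle (repeats step 5); tank 1 never drops to <=3
Tank 1 never reaches <=3 within 15 steps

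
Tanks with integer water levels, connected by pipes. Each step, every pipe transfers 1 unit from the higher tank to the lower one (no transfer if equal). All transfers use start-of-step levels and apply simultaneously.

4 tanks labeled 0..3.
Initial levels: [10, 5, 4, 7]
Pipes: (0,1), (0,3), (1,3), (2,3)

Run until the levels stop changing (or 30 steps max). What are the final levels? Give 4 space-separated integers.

Step 1: flows [0->1,0->3,3->1,3->2] -> levels [8 7 5 6]
Step 2: flows [0->1,0->3,1->3,3->2] -> levels [6 7 6 7]
Step 3: flows [1->0,3->0,1=3,3->2] -> levels [8 6 7 5]
Step 4: flows [0->1,0->3,1->3,2->3] -> levels [6 6 6 8]
Step 5: flows [0=1,3->0,3->1,3->2] -> levels [7 7 7 5]
Step 6: flows [0=1,0->3,1->3,2->3] -> levels [6 6 6 8]
  -> period-2 cycle: step 6 state = step 4 state; never stabilizes
  -> state at step 30: (30-4) mod 2 = 0, same as step 4 -> [6 6 6 8]

Answer: 6 6 6 8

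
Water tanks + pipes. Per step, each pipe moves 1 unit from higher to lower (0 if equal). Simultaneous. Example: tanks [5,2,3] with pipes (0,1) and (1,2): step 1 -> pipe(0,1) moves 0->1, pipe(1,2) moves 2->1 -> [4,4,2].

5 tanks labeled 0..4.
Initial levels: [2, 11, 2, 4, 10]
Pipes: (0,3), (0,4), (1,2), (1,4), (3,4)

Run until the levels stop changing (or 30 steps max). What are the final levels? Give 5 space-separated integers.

Step 1: flows [3->0,4->0,1->2,1->4,4->3] -> levels [4 9 3 4 9]
Step 2: flows [0=3,4->0,1->2,1=4,4->3] -> levels [5 8 4 5 7]
Step 3: flows [0=3,4->0,1->2,1->4,4->3] -> levels [6 6 5 6 6]
Step 4: flows [0=3,0=4,1->2,1=4,3=4] -> levels [6 5 6 6 6]
Step 5: flows [0=3,0=4,2->1,4->1,3=4] -> levels [6 7 5 6 5]
Step 6: flows [0=3,0->4,1->2,1->4,3->4] -> levels [5 5 6 5 8]
Step 7: flows [0=3,4->0,2->1,4->1,4->3] -> levels [6 7 5 6 5]
  -> period-2 cycle: step 7 state = step 5 state; never stabilizes
  -> state at step 30: (30-5) mod 2 = 1, same as step 6 -> [5 5 6 5 8]

Answer: 5 5 6 5 8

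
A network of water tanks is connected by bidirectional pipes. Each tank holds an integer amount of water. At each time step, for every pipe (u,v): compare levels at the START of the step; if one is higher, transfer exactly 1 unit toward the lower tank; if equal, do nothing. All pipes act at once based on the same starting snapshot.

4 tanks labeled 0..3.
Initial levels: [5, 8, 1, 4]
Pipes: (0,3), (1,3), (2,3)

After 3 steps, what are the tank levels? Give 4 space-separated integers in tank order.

Answer: 4 5 4 5

Derivation:
Step 1: flows [0->3,1->3,3->2] -> levels [4 7 2 5]
Step 2: flows [3->0,1->3,3->2] -> levels [5 6 3 4]
Step 3: flows [0->3,1->3,3->2] -> levels [4 5 4 5]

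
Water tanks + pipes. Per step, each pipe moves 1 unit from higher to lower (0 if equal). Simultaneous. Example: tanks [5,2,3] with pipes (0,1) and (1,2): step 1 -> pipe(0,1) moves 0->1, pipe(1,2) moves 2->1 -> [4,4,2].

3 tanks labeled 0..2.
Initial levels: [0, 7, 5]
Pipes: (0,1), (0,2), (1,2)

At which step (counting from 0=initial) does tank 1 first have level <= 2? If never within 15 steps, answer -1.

Step 1: flows [1->0,2->0,1->2] -> levels [2 5 5]
Step 2: flows [1->0,2->0,1=2] -> levels [4 4 4]
Step 3: flows [0=1,0=2,1=2] -> levels [4 4 4]
  -> stable; tank 1 stays at 4 > 2
Tank 1 never reaches <=2 within 15 steps

Answer: -1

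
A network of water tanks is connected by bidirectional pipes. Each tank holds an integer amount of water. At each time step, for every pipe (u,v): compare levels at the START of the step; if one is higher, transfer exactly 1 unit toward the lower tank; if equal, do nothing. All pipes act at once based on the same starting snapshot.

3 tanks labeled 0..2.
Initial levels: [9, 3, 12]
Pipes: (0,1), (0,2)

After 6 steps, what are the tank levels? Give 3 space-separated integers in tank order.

Step 1: flows [0->1,2->0] -> levels [9 4 11]
Step 2: flows [0->1,2->0] -> levels [9 5 10]
Step 3: flows [0->1,2->0] -> levels [9 6 9]
Step 4: flows [0->1,0=2] -> levels [8 7 9]
Step 5: flows [0->1,2->0] -> levels [8 8 8]
Step 6: flows [0=1,0=2] -> levels [8 8 8]

Answer: 8 8 8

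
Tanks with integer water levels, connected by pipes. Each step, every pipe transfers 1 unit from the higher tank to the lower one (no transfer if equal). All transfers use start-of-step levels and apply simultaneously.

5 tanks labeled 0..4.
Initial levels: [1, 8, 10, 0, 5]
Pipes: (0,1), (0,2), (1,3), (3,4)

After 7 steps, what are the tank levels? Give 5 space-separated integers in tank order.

Answer: 5 6 6 3 4

Derivation:
Step 1: flows [1->0,2->0,1->3,4->3] -> levels [3 6 9 2 4]
Step 2: flows [1->0,2->0,1->3,4->3] -> levels [5 4 8 4 3]
Step 3: flows [0->1,2->0,1=3,3->4] -> levels [5 5 7 3 4]
Step 4: flows [0=1,2->0,1->3,4->3] -> levels [6 4 6 5 3]
Step 5: flows [0->1,0=2,3->1,3->4] -> levels [5 6 6 3 4]
Step 6: flows [1->0,2->0,1->3,4->3] -> levels [7 4 5 5 3]
Step 7: flows [0->1,0->2,3->1,3->4] -> levels [5 6 6 3 4]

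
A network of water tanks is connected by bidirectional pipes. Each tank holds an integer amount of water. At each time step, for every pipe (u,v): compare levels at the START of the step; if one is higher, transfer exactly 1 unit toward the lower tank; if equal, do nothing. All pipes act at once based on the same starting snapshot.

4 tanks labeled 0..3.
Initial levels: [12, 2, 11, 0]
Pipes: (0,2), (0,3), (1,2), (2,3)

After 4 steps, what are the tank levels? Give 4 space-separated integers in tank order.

Step 1: flows [0->2,0->3,2->1,2->3] -> levels [10 3 10 2]
Step 2: flows [0=2,0->3,2->1,2->3] -> levels [9 4 8 4]
Step 3: flows [0->2,0->3,2->1,2->3] -> levels [7 5 7 6]
Step 4: flows [0=2,0->3,2->1,2->3] -> levels [6 6 5 8]

Answer: 6 6 5 8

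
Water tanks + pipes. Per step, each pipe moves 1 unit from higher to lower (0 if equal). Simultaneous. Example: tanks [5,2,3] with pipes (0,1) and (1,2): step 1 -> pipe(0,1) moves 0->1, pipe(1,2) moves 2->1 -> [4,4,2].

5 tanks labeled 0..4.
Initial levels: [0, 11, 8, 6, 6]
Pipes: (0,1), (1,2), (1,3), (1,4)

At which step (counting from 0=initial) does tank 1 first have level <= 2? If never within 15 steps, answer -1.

Answer: -1

Derivation:
Step 1: flows [1->0,1->2,1->3,1->4] -> levels [1 7 9 7 7]
Step 2: flows [1->0,2->1,1=3,1=4] -> levels [2 7 8 7 7]
Step 3: flows [1->0,2->1,1=3,1=4] -> levels [3 7 7 7 7]
Step 4: flows [1->0,1=2,1=3,1=4] -> levels [4 6 7 7 7]
Step 5: flows [1->0,2->1,3->1,4->1] -> levels [5 8 6 6 6]
Step 6: flows [1->0,1->2,1->3,1->4] -> levels [6 4 7 7 7]
Step 7: flows [0->1,2->1,3->1,4->1] -> levels [5 8 6 6 6]
  -> period-2 cycle (repeats step 5); tank 1 never drops to <=2
Tank 1 never reaches <=2 within 15 steps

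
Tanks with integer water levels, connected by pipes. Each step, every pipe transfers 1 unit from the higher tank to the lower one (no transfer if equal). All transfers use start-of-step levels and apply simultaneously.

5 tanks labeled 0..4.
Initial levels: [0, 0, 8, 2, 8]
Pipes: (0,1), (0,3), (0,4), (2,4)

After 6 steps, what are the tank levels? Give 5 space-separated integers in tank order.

Step 1: flows [0=1,3->0,4->0,2=4] -> levels [2 0 8 1 7]
Step 2: flows [0->1,0->3,4->0,2->4] -> levels [1 1 7 2 7]
Step 3: flows [0=1,3->0,4->0,2=4] -> levels [3 1 7 1 6]
Step 4: flows [0->1,0->3,4->0,2->4] -> levels [2 2 6 2 6]
Step 5: flows [0=1,0=3,4->0,2=4] -> levels [3 2 6 2 5]
Step 6: flows [0->1,0->3,4->0,2->4] -> levels [2 3 5 3 5]

Answer: 2 3 5 3 5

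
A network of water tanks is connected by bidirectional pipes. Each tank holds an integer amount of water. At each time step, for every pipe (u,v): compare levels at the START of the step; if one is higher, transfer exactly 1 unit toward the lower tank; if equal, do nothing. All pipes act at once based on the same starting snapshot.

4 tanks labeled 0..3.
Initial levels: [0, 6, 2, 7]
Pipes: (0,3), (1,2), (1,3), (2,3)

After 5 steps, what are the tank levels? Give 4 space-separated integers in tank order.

Step 1: flows [3->0,1->2,3->1,3->2] -> levels [1 6 4 4]
Step 2: flows [3->0,1->2,1->3,2=3] -> levels [2 4 5 4]
Step 3: flows [3->0,2->1,1=3,2->3] -> levels [3 5 3 4]
Step 4: flows [3->0,1->2,1->3,3->2] -> levels [4 3 5 3]
Step 5: flows [0->3,2->1,1=3,2->3] -> levels [3 4 3 5]

Answer: 3 4 3 5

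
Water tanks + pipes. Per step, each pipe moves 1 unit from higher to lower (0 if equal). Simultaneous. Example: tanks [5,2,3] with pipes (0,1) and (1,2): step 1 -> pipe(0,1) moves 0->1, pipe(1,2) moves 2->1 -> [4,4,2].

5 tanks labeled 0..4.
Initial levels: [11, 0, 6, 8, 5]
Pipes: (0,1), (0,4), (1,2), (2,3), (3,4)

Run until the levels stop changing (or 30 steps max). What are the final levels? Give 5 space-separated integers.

Step 1: flows [0->1,0->4,2->1,3->2,3->4] -> levels [9 2 6 6 7]
Step 2: flows [0->1,0->4,2->1,2=3,4->3] -> levels [7 4 5 7 7]
Step 3: flows [0->1,0=4,2->1,3->2,3=4] -> levels [6 6 5 6 7]
Step 4: flows [0=1,4->0,1->2,3->2,4->3] -> levels [7 5 7 6 5]
Step 5: flows [0->1,0->4,2->1,2->3,3->4] -> levels [5 7 5 6 7]
Step 6: flows [1->0,4->0,1->2,3->2,4->3] -> levels [7 5 7 6 5]
  -> period-2 cycle: step 6 state = step 4 state; never stabilizes
  -> state at step 30: (30-4) mod 2 = 0, same as step 4 -> [7 5 7 6 5]

Answer: 7 5 7 6 5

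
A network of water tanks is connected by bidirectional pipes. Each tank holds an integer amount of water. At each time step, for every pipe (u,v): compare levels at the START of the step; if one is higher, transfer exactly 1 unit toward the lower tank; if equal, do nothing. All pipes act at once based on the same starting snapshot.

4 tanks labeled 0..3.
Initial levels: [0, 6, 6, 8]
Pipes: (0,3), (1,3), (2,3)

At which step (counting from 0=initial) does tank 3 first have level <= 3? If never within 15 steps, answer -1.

Step 1: flows [3->0,3->1,3->2] -> levels [1 7 7 5]
Step 2: flows [3->0,1->3,2->3] -> levels [2 6 6 6]
Step 3: flows [3->0,1=3,2=3] -> levels [3 6 6 5]
Step 4: flows [3->0,1->3,2->3] -> levels [4 5 5 6]
Step 5: flows [3->0,3->1,3->2] -> levels [5 6 6 3]
Tank 3 first reaches <=3 at step 5

Answer: 5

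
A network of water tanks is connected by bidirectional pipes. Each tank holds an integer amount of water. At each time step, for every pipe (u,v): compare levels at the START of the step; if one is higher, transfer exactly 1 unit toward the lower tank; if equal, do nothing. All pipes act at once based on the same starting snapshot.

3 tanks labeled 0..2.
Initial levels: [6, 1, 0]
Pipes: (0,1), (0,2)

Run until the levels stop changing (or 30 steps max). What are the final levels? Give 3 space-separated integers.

Answer: 1 3 3

Derivation:
Step 1: flows [0->1,0->2] -> levels [4 2 1]
Step 2: flows [0->1,0->2] -> levels [2 3 2]
Step 3: flows [1->0,0=2] -> levels [3 2 2]
Step 4: flows [0->1,0->2] -> levels [1 3 3]
Step 5: flows [1->0,2->0] -> levels [3 2 2]
  -> period-2 cycle: step 5 state = step 3 state; never stabilizes
  -> state at step 30: (30-3) mod 2 = 1, same as step 4 -> [1 3 3]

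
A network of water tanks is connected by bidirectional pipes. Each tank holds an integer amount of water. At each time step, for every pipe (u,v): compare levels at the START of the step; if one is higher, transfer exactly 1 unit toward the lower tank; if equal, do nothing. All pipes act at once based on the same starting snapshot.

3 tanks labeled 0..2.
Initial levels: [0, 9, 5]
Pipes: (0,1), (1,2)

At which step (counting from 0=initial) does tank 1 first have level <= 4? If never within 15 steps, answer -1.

Answer: 5

Derivation:
Step 1: flows [1->0,1->2] -> levels [1 7 6]
Step 2: flows [1->0,1->2] -> levels [2 5 7]
Step 3: flows [1->0,2->1] -> levels [3 5 6]
Step 4: flows [1->0,2->1] -> levels [4 5 5]
Step 5: flows [1->0,1=2] -> levels [5 4 5]
Tank 1 first reaches <=4 at step 5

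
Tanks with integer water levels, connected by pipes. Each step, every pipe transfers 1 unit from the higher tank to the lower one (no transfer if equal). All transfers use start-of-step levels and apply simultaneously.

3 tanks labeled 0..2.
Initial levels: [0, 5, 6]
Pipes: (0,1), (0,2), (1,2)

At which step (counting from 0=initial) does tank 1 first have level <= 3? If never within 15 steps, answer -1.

Step 1: flows [1->0,2->0,2->1] -> levels [2 5 4]
Step 2: flows [1->0,2->0,1->2] -> levels [4 3 4]
Tank 1 first reaches <=3 at step 2

Answer: 2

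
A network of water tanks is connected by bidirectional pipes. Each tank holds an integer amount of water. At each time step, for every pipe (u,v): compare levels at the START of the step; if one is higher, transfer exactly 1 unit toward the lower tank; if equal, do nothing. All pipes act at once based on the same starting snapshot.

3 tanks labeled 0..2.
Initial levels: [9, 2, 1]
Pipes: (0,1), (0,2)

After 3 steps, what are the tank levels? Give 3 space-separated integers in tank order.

Answer: 3 5 4

Derivation:
Step 1: flows [0->1,0->2] -> levels [7 3 2]
Step 2: flows [0->1,0->2] -> levels [5 4 3]
Step 3: flows [0->1,0->2] -> levels [3 5 4]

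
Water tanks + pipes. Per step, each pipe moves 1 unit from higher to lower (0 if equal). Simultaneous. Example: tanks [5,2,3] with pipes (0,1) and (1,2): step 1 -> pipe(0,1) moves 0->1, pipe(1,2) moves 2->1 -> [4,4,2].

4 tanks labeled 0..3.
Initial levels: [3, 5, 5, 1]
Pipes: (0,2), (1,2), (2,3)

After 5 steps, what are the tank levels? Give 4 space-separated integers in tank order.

Step 1: flows [2->0,1=2,2->3] -> levels [4 5 3 2]
Step 2: flows [0->2,1->2,2->3] -> levels [3 4 4 3]
Step 3: flows [2->0,1=2,2->3] -> levels [4 4 2 4]
Step 4: flows [0->2,1->2,3->2] -> levels [3 3 5 3]
Step 5: flows [2->0,2->1,2->3] -> levels [4 4 2 4]

Answer: 4 4 2 4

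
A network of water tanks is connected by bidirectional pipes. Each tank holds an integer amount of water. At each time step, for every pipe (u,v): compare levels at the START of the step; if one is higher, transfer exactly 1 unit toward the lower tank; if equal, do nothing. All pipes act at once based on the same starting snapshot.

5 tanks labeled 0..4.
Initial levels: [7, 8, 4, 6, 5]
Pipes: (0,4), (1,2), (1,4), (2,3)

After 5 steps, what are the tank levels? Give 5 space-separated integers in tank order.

Step 1: flows [0->4,1->2,1->4,3->2] -> levels [6 6 6 5 7]
Step 2: flows [4->0,1=2,4->1,2->3] -> levels [7 7 5 6 5]
Step 3: flows [0->4,1->2,1->4,3->2] -> levels [6 5 7 5 7]
Step 4: flows [4->0,2->1,4->1,2->3] -> levels [7 7 5 6 5]
  -> period-2 cycle: step 4 state = step 2 state
  -> state at step 5: (5-2) mod 2 = 1, same as step 3 -> [6 5 7 5 7]

Answer: 6 5 7 5 7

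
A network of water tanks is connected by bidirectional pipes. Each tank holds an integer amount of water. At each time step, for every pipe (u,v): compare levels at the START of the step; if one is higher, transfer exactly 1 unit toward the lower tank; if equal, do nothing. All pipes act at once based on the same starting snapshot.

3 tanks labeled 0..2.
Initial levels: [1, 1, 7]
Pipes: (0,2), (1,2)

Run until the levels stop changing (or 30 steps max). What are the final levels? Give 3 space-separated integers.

Answer: 3 3 3

Derivation:
Step 1: flows [2->0,2->1] -> levels [2 2 5]
Step 2: flows [2->0,2->1] -> levels [3 3 3]
Step 3: flows [0=2,1=2] -> levels [3 3 3]
  -> stable (no change)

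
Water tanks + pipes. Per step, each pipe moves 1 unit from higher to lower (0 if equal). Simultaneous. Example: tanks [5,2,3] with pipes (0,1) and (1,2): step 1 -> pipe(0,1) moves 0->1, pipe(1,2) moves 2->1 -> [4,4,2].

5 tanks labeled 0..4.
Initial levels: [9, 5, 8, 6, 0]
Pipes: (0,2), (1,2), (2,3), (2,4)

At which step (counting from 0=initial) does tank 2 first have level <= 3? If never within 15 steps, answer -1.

Step 1: flows [0->2,2->1,2->3,2->4] -> levels [8 6 6 7 1]
Step 2: flows [0->2,1=2,3->2,2->4] -> levels [7 6 7 6 2]
Step 3: flows [0=2,2->1,2->3,2->4] -> levels [7 7 4 7 3]
Step 4: flows [0->2,1->2,3->2,2->4] -> levels [6 6 6 6 4]
Step 5: flows [0=2,1=2,2=3,2->4] -> levels [6 6 5 6 5]
Step 6: flows [0->2,1->2,3->2,2=4] -> levels [5 5 8 5 5]
Step 7: flows [2->0,2->1,2->3,2->4] -> levels [6 6 4 6 6]
Step 8: flows [0->2,1->2,3->2,4->2] -> levels [5 5 8 5 5]
  -> period-2 cycle (repeats step 6); tank 2 never drops to <=3
Tank 2 never reaches <=3 within 15 steps

Answer: -1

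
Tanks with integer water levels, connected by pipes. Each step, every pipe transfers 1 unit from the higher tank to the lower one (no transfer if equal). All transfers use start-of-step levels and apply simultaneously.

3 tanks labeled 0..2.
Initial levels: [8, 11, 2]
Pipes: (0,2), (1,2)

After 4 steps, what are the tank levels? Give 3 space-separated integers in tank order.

Answer: 7 7 7

Derivation:
Step 1: flows [0->2,1->2] -> levels [7 10 4]
Step 2: flows [0->2,1->2] -> levels [6 9 6]
Step 3: flows [0=2,1->2] -> levels [6 8 7]
Step 4: flows [2->0,1->2] -> levels [7 7 7]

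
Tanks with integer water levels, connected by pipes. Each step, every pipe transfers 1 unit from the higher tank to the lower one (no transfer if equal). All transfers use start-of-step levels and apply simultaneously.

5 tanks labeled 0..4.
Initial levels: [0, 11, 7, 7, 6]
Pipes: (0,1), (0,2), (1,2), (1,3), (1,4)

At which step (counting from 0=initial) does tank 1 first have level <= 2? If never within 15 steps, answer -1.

Answer: -1

Derivation:
Step 1: flows [1->0,2->0,1->2,1->3,1->4] -> levels [2 7 7 8 7]
Step 2: flows [1->0,2->0,1=2,3->1,1=4] -> levels [4 7 6 7 7]
Step 3: flows [1->0,2->0,1->2,1=3,1=4] -> levels [6 5 6 7 7]
Step 4: flows [0->1,0=2,2->1,3->1,4->1] -> levels [5 9 5 6 6]
Step 5: flows [1->0,0=2,1->2,1->3,1->4] -> levels [6 5 6 7 7]
  -> period-2 cycle (repeats step 3); tank 1 never drops to <=2
Tank 1 never reaches <=2 within 15 steps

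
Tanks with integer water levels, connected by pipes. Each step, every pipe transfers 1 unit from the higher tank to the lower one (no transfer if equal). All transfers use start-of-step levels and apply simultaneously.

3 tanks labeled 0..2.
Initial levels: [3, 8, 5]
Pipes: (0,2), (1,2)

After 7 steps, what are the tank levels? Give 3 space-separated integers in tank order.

Step 1: flows [2->0,1->2] -> levels [4 7 5]
Step 2: flows [2->0,1->2] -> levels [5 6 5]
Step 3: flows [0=2,1->2] -> levels [5 5 6]
Step 4: flows [2->0,2->1] -> levels [6 6 4]
Step 5: flows [0->2,1->2] -> levels [5 5 6]
  -> period-2 cycle: step 5 state = step 3 state
  -> state at step 7: (7-3) mod 2 = 0, same as step 3 -> [5 5 6]

Answer: 5 5 6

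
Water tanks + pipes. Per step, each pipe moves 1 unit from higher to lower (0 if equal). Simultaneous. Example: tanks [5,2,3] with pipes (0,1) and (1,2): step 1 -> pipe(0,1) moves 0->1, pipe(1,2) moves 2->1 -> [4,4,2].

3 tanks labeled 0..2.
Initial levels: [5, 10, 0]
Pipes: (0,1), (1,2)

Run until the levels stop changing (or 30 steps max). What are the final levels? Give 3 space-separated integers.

Step 1: flows [1->0,1->2] -> levels [6 8 1]
Step 2: flows [1->0,1->2] -> levels [7 6 2]
Step 3: flows [0->1,1->2] -> levels [6 6 3]
Step 4: flows [0=1,1->2] -> levels [6 5 4]
Step 5: flows [0->1,1->2] -> levels [5 5 5]
Step 6: flows [0=1,1=2] -> levels [5 5 5]
  -> stable (no change)

Answer: 5 5 5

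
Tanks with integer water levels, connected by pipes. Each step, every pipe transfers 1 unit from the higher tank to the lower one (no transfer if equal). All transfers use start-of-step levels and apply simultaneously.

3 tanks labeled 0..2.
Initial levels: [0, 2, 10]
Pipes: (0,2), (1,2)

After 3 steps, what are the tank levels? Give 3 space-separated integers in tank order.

Answer: 3 5 4

Derivation:
Step 1: flows [2->0,2->1] -> levels [1 3 8]
Step 2: flows [2->0,2->1] -> levels [2 4 6]
Step 3: flows [2->0,2->1] -> levels [3 5 4]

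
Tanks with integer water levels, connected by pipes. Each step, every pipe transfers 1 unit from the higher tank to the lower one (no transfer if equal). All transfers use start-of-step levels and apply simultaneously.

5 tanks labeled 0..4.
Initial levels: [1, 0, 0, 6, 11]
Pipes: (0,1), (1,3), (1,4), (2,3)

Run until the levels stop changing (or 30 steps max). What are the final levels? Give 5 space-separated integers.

Step 1: flows [0->1,3->1,4->1,3->2] -> levels [0 3 1 4 10]
Step 2: flows [1->0,3->1,4->1,3->2] -> levels [1 4 2 2 9]
Step 3: flows [1->0,1->3,4->1,2=3] -> levels [2 3 2 3 8]
Step 4: flows [1->0,1=3,4->1,3->2] -> levels [3 3 3 2 7]
Step 5: flows [0=1,1->3,4->1,2->3] -> levels [3 3 2 4 6]
Step 6: flows [0=1,3->1,4->1,3->2] -> levels [3 5 3 2 5]
Step 7: flows [1->0,1->3,1=4,2->3] -> levels [4 3 2 4 5]
Step 8: flows [0->1,3->1,4->1,3->2] -> levels [3 6 3 2 4]
Step 9: flows [1->0,1->3,1->4,2->3] -> levels [4 3 2 4 5]
  -> period-2 cycle: step 9 state = step 7 state; never stabilizes
  -> state at step 30: (30-7) mod 2 = 1, same as step 8 -> [3 6 3 2 4]

Answer: 3 6 3 2 4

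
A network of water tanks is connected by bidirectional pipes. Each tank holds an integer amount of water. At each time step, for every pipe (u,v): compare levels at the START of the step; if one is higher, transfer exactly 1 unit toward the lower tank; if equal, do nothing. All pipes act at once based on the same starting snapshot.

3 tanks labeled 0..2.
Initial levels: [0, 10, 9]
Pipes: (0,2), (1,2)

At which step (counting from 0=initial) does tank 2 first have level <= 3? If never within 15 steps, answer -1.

Step 1: flows [2->0,1->2] -> levels [1 9 9]
Step 2: flows [2->0,1=2] -> levels [2 9 8]
Step 3: flows [2->0,1->2] -> levels [3 8 8]
Step 4: flows [2->0,1=2] -> levels [4 8 7]
Step 5: flows [2->0,1->2] -> levels [5 7 7]
Step 6: flows [2->0,1=2] -> levels [6 7 6]
Step 7: flows [0=2,1->2] -> levels [6 6 7]
Step 8: flows [2->0,2->1] -> levels [7 7 5]
Step 9: flows [0->2,1->2] -> levels [6 6 7]
  -> period-2 cycle (repeats step 7); tank 2 never drops to <=3
Tank 2 never reaches <=3 within 15 steps

Answer: -1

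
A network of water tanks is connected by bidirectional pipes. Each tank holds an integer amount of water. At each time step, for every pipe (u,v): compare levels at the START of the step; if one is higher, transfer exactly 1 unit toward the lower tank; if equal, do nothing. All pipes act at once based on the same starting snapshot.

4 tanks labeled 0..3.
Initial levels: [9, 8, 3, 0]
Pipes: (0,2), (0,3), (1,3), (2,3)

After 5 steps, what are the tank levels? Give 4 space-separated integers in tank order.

Answer: 4 5 6 5

Derivation:
Step 1: flows [0->2,0->3,1->3,2->3] -> levels [7 7 3 3]
Step 2: flows [0->2,0->3,1->3,2=3] -> levels [5 6 4 5]
Step 3: flows [0->2,0=3,1->3,3->2] -> levels [4 5 6 5]
Step 4: flows [2->0,3->0,1=3,2->3] -> levels [6 5 4 5]
Step 5: flows [0->2,0->3,1=3,3->2] -> levels [4 5 6 5]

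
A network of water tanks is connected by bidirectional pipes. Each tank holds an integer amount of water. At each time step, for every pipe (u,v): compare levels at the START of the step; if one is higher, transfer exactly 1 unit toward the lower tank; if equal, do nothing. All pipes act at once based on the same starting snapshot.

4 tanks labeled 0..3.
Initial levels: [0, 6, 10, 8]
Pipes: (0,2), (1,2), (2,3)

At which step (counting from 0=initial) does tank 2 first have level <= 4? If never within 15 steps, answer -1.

Step 1: flows [2->0,2->1,2->3] -> levels [1 7 7 9]
Step 2: flows [2->0,1=2,3->2] -> levels [2 7 7 8]
Step 3: flows [2->0,1=2,3->2] -> levels [3 7 7 7]
Step 4: flows [2->0,1=2,2=3] -> levels [4 7 6 7]
Step 5: flows [2->0,1->2,3->2] -> levels [5 6 7 6]
Step 6: flows [2->0,2->1,2->3] -> levels [6 7 4 7]
Tank 2 first reaches <=4 at step 6

Answer: 6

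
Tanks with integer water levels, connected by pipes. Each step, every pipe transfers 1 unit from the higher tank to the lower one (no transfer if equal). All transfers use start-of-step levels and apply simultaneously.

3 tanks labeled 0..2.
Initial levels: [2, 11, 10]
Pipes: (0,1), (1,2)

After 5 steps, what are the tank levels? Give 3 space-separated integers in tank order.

Answer: 7 8 8

Derivation:
Step 1: flows [1->0,1->2] -> levels [3 9 11]
Step 2: flows [1->0,2->1] -> levels [4 9 10]
Step 3: flows [1->0,2->1] -> levels [5 9 9]
Step 4: flows [1->0,1=2] -> levels [6 8 9]
Step 5: flows [1->0,2->1] -> levels [7 8 8]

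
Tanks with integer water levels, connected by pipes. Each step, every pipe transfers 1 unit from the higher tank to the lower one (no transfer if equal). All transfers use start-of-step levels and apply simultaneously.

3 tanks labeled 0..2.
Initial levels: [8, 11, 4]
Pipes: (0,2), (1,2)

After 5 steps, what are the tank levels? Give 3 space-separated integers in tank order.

Step 1: flows [0->2,1->2] -> levels [7 10 6]
Step 2: flows [0->2,1->2] -> levels [6 9 8]
Step 3: flows [2->0,1->2] -> levels [7 8 8]
Step 4: flows [2->0,1=2] -> levels [8 8 7]
Step 5: flows [0->2,1->2] -> levels [7 7 9]

Answer: 7 7 9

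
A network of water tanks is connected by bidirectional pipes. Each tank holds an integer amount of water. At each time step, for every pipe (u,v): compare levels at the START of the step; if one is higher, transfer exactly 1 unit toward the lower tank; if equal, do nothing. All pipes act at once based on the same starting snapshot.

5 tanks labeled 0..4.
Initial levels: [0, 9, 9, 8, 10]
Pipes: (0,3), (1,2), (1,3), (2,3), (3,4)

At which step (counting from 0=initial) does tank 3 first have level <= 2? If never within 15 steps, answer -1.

Step 1: flows [3->0,1=2,1->3,2->3,4->3] -> levels [1 8 8 10 9]
Step 2: flows [3->0,1=2,3->1,3->2,3->4] -> levels [2 9 9 6 10]
Step 3: flows [3->0,1=2,1->3,2->3,4->3] -> levels [3 8 8 8 9]
Step 4: flows [3->0,1=2,1=3,2=3,4->3] -> levels [4 8 8 8 8]
Step 5: flows [3->0,1=2,1=3,2=3,3=4] -> levels [5 8 8 7 8]
Step 6: flows [3->0,1=2,1->3,2->3,4->3] -> levels [6 7 7 9 7]
Step 7: flows [3->0,1=2,3->1,3->2,3->4] -> levels [7 8 8 5 8]
Step 8: flows [0->3,1=2,1->3,2->3,4->3] -> levels [6 7 7 9 7]
  -> period-2 cycle (repeats step 6); tank 3 never drops to <=2
Tank 3 never reaches <=2 within 15 steps

Answer: -1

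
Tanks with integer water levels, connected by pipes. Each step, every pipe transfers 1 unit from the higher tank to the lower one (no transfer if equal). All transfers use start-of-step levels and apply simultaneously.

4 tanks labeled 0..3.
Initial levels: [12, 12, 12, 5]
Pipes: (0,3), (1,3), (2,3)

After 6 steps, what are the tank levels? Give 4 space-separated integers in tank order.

Answer: 10 10 10 11

Derivation:
Step 1: flows [0->3,1->3,2->3] -> levels [11 11 11 8]
Step 2: flows [0->3,1->3,2->3] -> levels [10 10 10 11]
Step 3: flows [3->0,3->1,3->2] -> levels [11 11 11 8]
  -> period-2 cycle: step 3 state = step 1 state
  -> state at step 6: (6-1) mod 2 = 1, same as step 2 -> [10 10 10 11]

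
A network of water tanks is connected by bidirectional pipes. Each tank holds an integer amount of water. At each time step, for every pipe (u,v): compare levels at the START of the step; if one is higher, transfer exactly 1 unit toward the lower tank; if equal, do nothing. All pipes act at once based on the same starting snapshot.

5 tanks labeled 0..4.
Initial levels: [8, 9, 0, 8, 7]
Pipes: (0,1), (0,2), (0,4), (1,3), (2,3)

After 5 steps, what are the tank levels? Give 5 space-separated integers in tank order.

Answer: 8 5 5 8 6

Derivation:
Step 1: flows [1->0,0->2,0->4,1->3,3->2] -> levels [7 7 2 8 8]
Step 2: flows [0=1,0->2,4->0,3->1,3->2] -> levels [7 8 4 6 7]
Step 3: flows [1->0,0->2,0=4,1->3,3->2] -> levels [7 6 6 6 7]
Step 4: flows [0->1,0->2,0=4,1=3,2=3] -> levels [5 7 7 6 7]
Step 5: flows [1->0,2->0,4->0,1->3,2->3] -> levels [8 5 5 8 6]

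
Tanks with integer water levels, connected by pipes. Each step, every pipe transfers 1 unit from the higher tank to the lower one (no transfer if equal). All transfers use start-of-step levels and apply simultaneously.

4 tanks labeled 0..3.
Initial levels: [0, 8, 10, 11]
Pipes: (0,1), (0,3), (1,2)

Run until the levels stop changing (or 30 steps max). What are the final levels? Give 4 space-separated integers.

Step 1: flows [1->0,3->0,2->1] -> levels [2 8 9 10]
Step 2: flows [1->0,3->0,2->1] -> levels [4 8 8 9]
Step 3: flows [1->0,3->0,1=2] -> levels [6 7 8 8]
Step 4: flows [1->0,3->0,2->1] -> levels [8 7 7 7]
Step 5: flows [0->1,0->3,1=2] -> levels [6 8 7 8]
Step 6: flows [1->0,3->0,1->2] -> levels [8 6 8 7]
Step 7: flows [0->1,0->3,2->1] -> levels [6 8 7 8]
  -> period-2 cycle: step 7 state = step 5 state; never stabilizes
  -> state at step 30: (30-5) mod 2 = 1, same as step 6 -> [8 6 8 7]

Answer: 8 6 8 7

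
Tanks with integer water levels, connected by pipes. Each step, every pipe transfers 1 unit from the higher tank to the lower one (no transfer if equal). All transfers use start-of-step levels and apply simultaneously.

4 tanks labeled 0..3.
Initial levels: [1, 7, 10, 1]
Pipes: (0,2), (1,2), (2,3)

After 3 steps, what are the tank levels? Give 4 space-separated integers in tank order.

Answer: 4 6 5 4

Derivation:
Step 1: flows [2->0,2->1,2->3] -> levels [2 8 7 2]
Step 2: flows [2->0,1->2,2->3] -> levels [3 7 6 3]
Step 3: flows [2->0,1->2,2->3] -> levels [4 6 5 4]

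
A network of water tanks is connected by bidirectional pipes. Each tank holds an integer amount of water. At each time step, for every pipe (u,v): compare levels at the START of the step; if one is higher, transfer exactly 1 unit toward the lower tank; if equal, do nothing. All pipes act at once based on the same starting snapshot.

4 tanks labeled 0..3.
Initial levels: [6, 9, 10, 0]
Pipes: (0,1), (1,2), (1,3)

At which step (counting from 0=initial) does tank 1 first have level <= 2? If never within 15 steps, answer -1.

Answer: -1

Derivation:
Step 1: flows [1->0,2->1,1->3] -> levels [7 8 9 1]
Step 2: flows [1->0,2->1,1->3] -> levels [8 7 8 2]
Step 3: flows [0->1,2->1,1->3] -> levels [7 8 7 3]
Step 4: flows [1->0,1->2,1->3] -> levels [8 5 8 4]
Step 5: flows [0->1,2->1,1->3] -> levels [7 6 7 5]
Step 6: flows [0->1,2->1,1->3] -> levels [6 7 6 6]
Step 7: flows [1->0,1->2,1->3] -> levels [7 4 7 7]
Step 8: flows [0->1,2->1,3->1] -> levels [6 7 6 6]
  -> period-2 cycle (repeats step 6); tank 1 never drops to <=2
Tank 1 never reaches <=2 within 15 steps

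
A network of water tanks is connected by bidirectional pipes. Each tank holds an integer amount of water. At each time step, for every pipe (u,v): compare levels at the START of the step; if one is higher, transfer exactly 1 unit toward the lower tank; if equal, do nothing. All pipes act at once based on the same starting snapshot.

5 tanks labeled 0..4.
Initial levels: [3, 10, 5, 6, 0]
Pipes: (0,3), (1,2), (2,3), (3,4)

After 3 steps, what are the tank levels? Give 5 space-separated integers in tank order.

Step 1: flows [3->0,1->2,3->2,3->4] -> levels [4 9 7 3 1]
Step 2: flows [0->3,1->2,2->3,3->4] -> levels [3 8 7 4 2]
Step 3: flows [3->0,1->2,2->3,3->4] -> levels [4 7 7 3 3]

Answer: 4 7 7 3 3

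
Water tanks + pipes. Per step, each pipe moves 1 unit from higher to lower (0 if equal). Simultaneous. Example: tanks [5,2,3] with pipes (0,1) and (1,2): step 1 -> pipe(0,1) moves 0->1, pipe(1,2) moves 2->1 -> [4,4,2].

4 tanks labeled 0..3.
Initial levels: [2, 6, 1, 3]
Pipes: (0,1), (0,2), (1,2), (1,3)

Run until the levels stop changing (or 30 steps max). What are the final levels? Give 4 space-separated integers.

Answer: 4 3 2 3

Derivation:
Step 1: flows [1->0,0->2,1->2,1->3] -> levels [2 3 3 4]
Step 2: flows [1->0,2->0,1=2,3->1] -> levels [4 3 2 3]
Step 3: flows [0->1,0->2,1->2,1=3] -> levels [2 3 4 3]
Step 4: flows [1->0,2->0,2->1,1=3] -> levels [4 3 2 3]
  -> period-2 cycle: step 4 state = step 2 state; never stabilizes
  -> state at step 30: (30-2) mod 2 = 0, same as step 2 -> [4 3 2 3]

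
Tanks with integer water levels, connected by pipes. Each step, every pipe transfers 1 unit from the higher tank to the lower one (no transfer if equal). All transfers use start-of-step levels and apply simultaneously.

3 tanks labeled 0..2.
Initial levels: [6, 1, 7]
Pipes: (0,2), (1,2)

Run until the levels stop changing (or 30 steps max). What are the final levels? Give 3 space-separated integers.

Answer: 5 5 4

Derivation:
Step 1: flows [2->0,2->1] -> levels [7 2 5]
Step 2: flows [0->2,2->1] -> levels [6 3 5]
Step 3: flows [0->2,2->1] -> levels [5 4 5]
Step 4: flows [0=2,2->1] -> levels [5 5 4]
Step 5: flows [0->2,1->2] -> levels [4 4 6]
Step 6: flows [2->0,2->1] -> levels [5 5 4]
  -> period-2 cycle: step 6 state = step 4 state; never stabilizes
  -> state at step 30: (30-4) mod 2 = 0, same as step 4 -> [5 5 4]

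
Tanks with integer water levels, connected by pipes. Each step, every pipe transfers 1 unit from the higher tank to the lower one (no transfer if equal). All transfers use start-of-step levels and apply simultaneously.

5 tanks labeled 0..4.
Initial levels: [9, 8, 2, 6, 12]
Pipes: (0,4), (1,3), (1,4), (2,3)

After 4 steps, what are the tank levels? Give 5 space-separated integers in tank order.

Step 1: flows [4->0,1->3,4->1,3->2] -> levels [10 8 3 6 10]
Step 2: flows [0=4,1->3,4->1,3->2] -> levels [10 8 4 6 9]
Step 3: flows [0->4,1->3,4->1,3->2] -> levels [9 8 5 6 9]
Step 4: flows [0=4,1->3,4->1,3->2] -> levels [9 8 6 6 8]

Answer: 9 8 6 6 8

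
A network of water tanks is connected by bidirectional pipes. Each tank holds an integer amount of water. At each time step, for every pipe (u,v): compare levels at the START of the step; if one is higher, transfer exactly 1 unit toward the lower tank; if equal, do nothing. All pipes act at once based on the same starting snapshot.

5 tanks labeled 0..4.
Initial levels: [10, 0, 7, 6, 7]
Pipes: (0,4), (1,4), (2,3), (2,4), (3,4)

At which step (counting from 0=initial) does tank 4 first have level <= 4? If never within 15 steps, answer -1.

Answer: 5

Derivation:
Step 1: flows [0->4,4->1,2->3,2=4,4->3] -> levels [9 1 6 8 6]
Step 2: flows [0->4,4->1,3->2,2=4,3->4] -> levels [8 2 7 6 7]
Step 3: flows [0->4,4->1,2->3,2=4,4->3] -> levels [7 3 6 8 6]
Step 4: flows [0->4,4->1,3->2,2=4,3->4] -> levels [6 4 7 6 7]
Step 5: flows [4->0,4->1,2->3,2=4,4->3] -> levels [7 5 6 8 4]
Tank 4 first reaches <=4 at step 5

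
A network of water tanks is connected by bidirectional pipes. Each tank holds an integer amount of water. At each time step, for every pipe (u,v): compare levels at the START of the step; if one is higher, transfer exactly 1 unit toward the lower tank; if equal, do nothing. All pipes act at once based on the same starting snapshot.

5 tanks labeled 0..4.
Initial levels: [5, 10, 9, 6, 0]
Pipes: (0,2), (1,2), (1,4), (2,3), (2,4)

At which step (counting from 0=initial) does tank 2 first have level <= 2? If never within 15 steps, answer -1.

Answer: -1

Derivation:
Step 1: flows [2->0,1->2,1->4,2->3,2->4] -> levels [6 8 7 7 2]
Step 2: flows [2->0,1->2,1->4,2=3,2->4] -> levels [7 6 6 7 4]
Step 3: flows [0->2,1=2,1->4,3->2,2->4] -> levels [6 5 7 6 6]
Step 4: flows [2->0,2->1,4->1,2->3,2->4] -> levels [7 7 3 7 6]
Step 5: flows [0->2,1->2,1->4,3->2,4->2] -> levels [6 5 7 6 6]
  -> period-2 cycle (repeats step 3); tank 2 never drops to <=2
Tank 2 never reaches <=2 within 15 steps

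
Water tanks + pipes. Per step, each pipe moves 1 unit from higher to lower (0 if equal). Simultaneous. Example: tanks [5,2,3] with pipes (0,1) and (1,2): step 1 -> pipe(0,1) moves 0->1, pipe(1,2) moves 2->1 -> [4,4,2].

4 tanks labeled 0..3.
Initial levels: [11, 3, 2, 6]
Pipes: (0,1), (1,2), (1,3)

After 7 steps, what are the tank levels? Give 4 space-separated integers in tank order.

Step 1: flows [0->1,1->2,3->1] -> levels [10 4 3 5]
Step 2: flows [0->1,1->2,3->1] -> levels [9 5 4 4]
Step 3: flows [0->1,1->2,1->3] -> levels [8 4 5 5]
Step 4: flows [0->1,2->1,3->1] -> levels [7 7 4 4]
Step 5: flows [0=1,1->2,1->3] -> levels [7 5 5 5]
Step 6: flows [0->1,1=2,1=3] -> levels [6 6 5 5]
Step 7: flows [0=1,1->2,1->3] -> levels [6 4 6 6]

Answer: 6 4 6 6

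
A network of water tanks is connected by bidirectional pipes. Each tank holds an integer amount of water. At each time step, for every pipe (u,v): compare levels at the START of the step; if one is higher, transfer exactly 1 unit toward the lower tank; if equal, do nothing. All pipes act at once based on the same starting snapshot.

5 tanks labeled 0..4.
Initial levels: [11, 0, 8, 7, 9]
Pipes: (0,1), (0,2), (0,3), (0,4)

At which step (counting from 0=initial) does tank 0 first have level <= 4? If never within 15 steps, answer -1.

Answer: 7

Derivation:
Step 1: flows [0->1,0->2,0->3,0->4] -> levels [7 1 9 8 10]
Step 2: flows [0->1,2->0,3->0,4->0] -> levels [9 2 8 7 9]
Step 3: flows [0->1,0->2,0->3,0=4] -> levels [6 3 9 8 9]
Step 4: flows [0->1,2->0,3->0,4->0] -> levels [8 4 8 7 8]
Step 5: flows [0->1,0=2,0->3,0=4] -> levels [6 5 8 8 8]
Step 6: flows [0->1,2->0,3->0,4->0] -> levels [8 6 7 7 7]
Step 7: flows [0->1,0->2,0->3,0->4] -> levels [4 7 8 8 8]
Tank 0 first reaches <=4 at step 7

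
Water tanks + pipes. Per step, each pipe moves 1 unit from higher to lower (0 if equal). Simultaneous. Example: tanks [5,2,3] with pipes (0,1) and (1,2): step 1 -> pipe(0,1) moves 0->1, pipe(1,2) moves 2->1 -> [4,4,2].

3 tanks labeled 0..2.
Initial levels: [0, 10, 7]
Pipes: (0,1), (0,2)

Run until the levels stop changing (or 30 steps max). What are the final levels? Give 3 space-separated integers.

Step 1: flows [1->0,2->0] -> levels [2 9 6]
Step 2: flows [1->0,2->0] -> levels [4 8 5]
Step 3: flows [1->0,2->0] -> levels [6 7 4]
Step 4: flows [1->0,0->2] -> levels [6 6 5]
Step 5: flows [0=1,0->2] -> levels [5 6 6]
Step 6: flows [1->0,2->0] -> levels [7 5 5]
Step 7: flows [0->1,0->2] -> levels [5 6 6]
  -> period-2 cycle: step 7 state = step 5 state; never stabilizes
  -> state at step 30: (30-5) mod 2 = 1, same as step 6 -> [7 5 5]

Answer: 7 5 5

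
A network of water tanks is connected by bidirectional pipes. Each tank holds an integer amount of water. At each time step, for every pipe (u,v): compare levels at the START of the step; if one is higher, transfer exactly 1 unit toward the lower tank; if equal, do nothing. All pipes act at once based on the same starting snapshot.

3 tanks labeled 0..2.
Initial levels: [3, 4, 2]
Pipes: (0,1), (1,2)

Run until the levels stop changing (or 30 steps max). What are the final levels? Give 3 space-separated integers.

Answer: 3 4 2

Derivation:
Step 1: flows [1->0,1->2] -> levels [4 2 3]
Step 2: flows [0->1,2->1] -> levels [3 4 2]
  -> period-2 cycle: step 2 state = step 0 state; never stabilizes
  -> state at step 30: (30-0) mod 2 = 0, same as step 0 -> [3 4 2]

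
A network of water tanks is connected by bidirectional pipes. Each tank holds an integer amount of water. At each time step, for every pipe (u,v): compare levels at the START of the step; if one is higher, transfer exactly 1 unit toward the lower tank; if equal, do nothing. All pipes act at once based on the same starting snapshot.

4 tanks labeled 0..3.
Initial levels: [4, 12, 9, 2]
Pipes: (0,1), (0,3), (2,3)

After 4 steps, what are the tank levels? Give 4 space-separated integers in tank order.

Step 1: flows [1->0,0->3,2->3] -> levels [4 11 8 4]
Step 2: flows [1->0,0=3,2->3] -> levels [5 10 7 5]
Step 3: flows [1->0,0=3,2->3] -> levels [6 9 6 6]
Step 4: flows [1->0,0=3,2=3] -> levels [7 8 6 6]

Answer: 7 8 6 6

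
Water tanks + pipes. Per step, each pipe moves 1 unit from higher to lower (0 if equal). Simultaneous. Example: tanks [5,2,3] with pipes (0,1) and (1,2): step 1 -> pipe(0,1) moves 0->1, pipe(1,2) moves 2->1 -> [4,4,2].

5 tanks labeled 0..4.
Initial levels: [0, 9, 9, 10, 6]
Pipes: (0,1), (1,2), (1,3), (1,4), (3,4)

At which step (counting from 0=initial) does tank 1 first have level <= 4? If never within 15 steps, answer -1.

Answer: 7

Derivation:
Step 1: flows [1->0,1=2,3->1,1->4,3->4] -> levels [1 8 9 8 8]
Step 2: flows [1->0,2->1,1=3,1=4,3=4] -> levels [2 8 8 8 8]
Step 3: flows [1->0,1=2,1=3,1=4,3=4] -> levels [3 7 8 8 8]
Step 4: flows [1->0,2->1,3->1,4->1,3=4] -> levels [4 9 7 7 7]
Step 5: flows [1->0,1->2,1->3,1->4,3=4] -> levels [5 5 8 8 8]
Step 6: flows [0=1,2->1,3->1,4->1,3=4] -> levels [5 8 7 7 7]
Step 7: flows [1->0,1->2,1->3,1->4,3=4] -> levels [6 4 8 8 8]
Tank 1 first reaches <=4 at step 7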